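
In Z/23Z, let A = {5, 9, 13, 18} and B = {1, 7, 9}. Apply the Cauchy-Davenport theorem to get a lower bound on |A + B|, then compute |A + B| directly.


Cauchy-Davenport: |A + B| ≥ min(p, |A| + |B| - 1) for A, B nonempty in Z/pZ.
|A| = 4, |B| = 3, p = 23.
CD lower bound = min(23, 4 + 3 - 1) = min(23, 6) = 6.
Compute A + B mod 23 directly:
a = 5: 5+1=6, 5+7=12, 5+9=14
a = 9: 9+1=10, 9+7=16, 9+9=18
a = 13: 13+1=14, 13+7=20, 13+9=22
a = 18: 18+1=19, 18+7=2, 18+9=4
A + B = {2, 4, 6, 10, 12, 14, 16, 18, 19, 20, 22}, so |A + B| = 11.
Verify: 11 ≥ 6? Yes ✓.

CD lower bound = 6, actual |A + B| = 11.


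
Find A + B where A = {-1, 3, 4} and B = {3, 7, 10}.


A + B = {a + b : a ∈ A, b ∈ B}.
Enumerate all |A|·|B| = 3·3 = 9 pairs (a, b) and collect distinct sums.
a = -1: -1+3=2, -1+7=6, -1+10=9
a = 3: 3+3=6, 3+7=10, 3+10=13
a = 4: 4+3=7, 4+7=11, 4+10=14
Collecting distinct sums: A + B = {2, 6, 7, 9, 10, 11, 13, 14}
|A + B| = 8

A + B = {2, 6, 7, 9, 10, 11, 13, 14}


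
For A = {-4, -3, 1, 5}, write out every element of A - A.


A - A = {a - a' : a, a' ∈ A}.
Compute a - a' for each ordered pair (a, a'):
a = -4: -4--4=0, -4--3=-1, -4-1=-5, -4-5=-9
a = -3: -3--4=1, -3--3=0, -3-1=-4, -3-5=-8
a = 1: 1--4=5, 1--3=4, 1-1=0, 1-5=-4
a = 5: 5--4=9, 5--3=8, 5-1=4, 5-5=0
Collecting distinct values (and noting 0 appears from a-a):
A - A = {-9, -8, -5, -4, -1, 0, 1, 4, 5, 8, 9}
|A - A| = 11

A - A = {-9, -8, -5, -4, -1, 0, 1, 4, 5, 8, 9}


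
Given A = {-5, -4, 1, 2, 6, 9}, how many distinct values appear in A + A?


A + A = {a + a' : a, a' ∈ A}; |A| = 6.
General bounds: 2|A| - 1 ≤ |A + A| ≤ |A|(|A|+1)/2, i.e. 11 ≤ |A + A| ≤ 21.
Lower bound 2|A|-1 is attained iff A is an arithmetic progression.
Enumerate sums a + a' for a ≤ a' (symmetric, so this suffices):
a = -5: -5+-5=-10, -5+-4=-9, -5+1=-4, -5+2=-3, -5+6=1, -5+9=4
a = -4: -4+-4=-8, -4+1=-3, -4+2=-2, -4+6=2, -4+9=5
a = 1: 1+1=2, 1+2=3, 1+6=7, 1+9=10
a = 2: 2+2=4, 2+6=8, 2+9=11
a = 6: 6+6=12, 6+9=15
a = 9: 9+9=18
Distinct sums: {-10, -9, -8, -4, -3, -2, 1, 2, 3, 4, 5, 7, 8, 10, 11, 12, 15, 18}
|A + A| = 18

|A + A| = 18


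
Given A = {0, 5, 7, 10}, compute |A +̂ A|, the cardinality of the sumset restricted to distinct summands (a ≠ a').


Restricted sumset: A +̂ A = {a + a' : a ∈ A, a' ∈ A, a ≠ a'}.
Equivalently, take A + A and drop any sum 2a that is achievable ONLY as a + a for a ∈ A (i.e. sums representable only with equal summands).
Enumerate pairs (a, a') with a < a' (symmetric, so each unordered pair gives one sum; this covers all a ≠ a'):
  0 + 5 = 5
  0 + 7 = 7
  0 + 10 = 10
  5 + 7 = 12
  5 + 10 = 15
  7 + 10 = 17
Collected distinct sums: {5, 7, 10, 12, 15, 17}
|A +̂ A| = 6
(Reference bound: |A +̂ A| ≥ 2|A| - 3 for |A| ≥ 2, with |A| = 4 giving ≥ 5.)

|A +̂ A| = 6


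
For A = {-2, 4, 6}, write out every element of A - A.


A - A = {a - a' : a, a' ∈ A}.
Compute a - a' for each ordered pair (a, a'):
a = -2: -2--2=0, -2-4=-6, -2-6=-8
a = 4: 4--2=6, 4-4=0, 4-6=-2
a = 6: 6--2=8, 6-4=2, 6-6=0
Collecting distinct values (and noting 0 appears from a-a):
A - A = {-8, -6, -2, 0, 2, 6, 8}
|A - A| = 7

A - A = {-8, -6, -2, 0, 2, 6, 8}


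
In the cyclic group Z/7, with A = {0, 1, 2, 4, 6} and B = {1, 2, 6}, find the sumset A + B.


Work in Z/7Z: reduce every sum a + b modulo 7.
Enumerate all 15 pairs:
a = 0: 0+1=1, 0+2=2, 0+6=6
a = 1: 1+1=2, 1+2=3, 1+6=0
a = 2: 2+1=3, 2+2=4, 2+6=1
a = 4: 4+1=5, 4+2=6, 4+6=3
a = 6: 6+1=0, 6+2=1, 6+6=5
Distinct residues collected: {0, 1, 2, 3, 4, 5, 6}
|A + B| = 7 (out of 7 total residues).

A + B = {0, 1, 2, 3, 4, 5, 6}


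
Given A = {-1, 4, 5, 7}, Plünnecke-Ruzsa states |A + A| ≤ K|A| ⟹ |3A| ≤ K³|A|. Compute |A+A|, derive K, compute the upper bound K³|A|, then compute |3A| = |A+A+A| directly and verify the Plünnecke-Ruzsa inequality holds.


|A| = 4.
Step 1: Compute A + A by enumerating all 16 pairs.
A + A = {-2, 3, 4, 6, 8, 9, 10, 11, 12, 14}, so |A + A| = 10.
Step 2: Doubling constant K = |A + A|/|A| = 10/4 = 10/4 ≈ 2.5000.
Step 3: Plünnecke-Ruzsa gives |3A| ≤ K³·|A| = (2.5000)³ · 4 ≈ 62.5000.
Step 4: Compute 3A = A + A + A directly by enumerating all triples (a,b,c) ∈ A³; |3A| = 18.
Step 5: Check 18 ≤ 62.5000? Yes ✓.

K = 10/4, Plünnecke-Ruzsa bound K³|A| ≈ 62.5000, |3A| = 18, inequality holds.


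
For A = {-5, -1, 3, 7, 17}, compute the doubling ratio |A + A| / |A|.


|A| = 5.
Compute A + A by enumerating all 25 pairs.
A + A = {-10, -6, -2, 2, 6, 10, 12, 14, 16, 20, 24, 34}, so |A + A| = 12.
K = |A + A| / |A| = 12/5 (already in lowest terms) ≈ 2.4000.
Reference: AP of size 5 gives K = 9/5 ≈ 1.8000; a fully generic set of size 5 gives K ≈ 3.0000.

|A| = 5, |A + A| = 12, K = 12/5.


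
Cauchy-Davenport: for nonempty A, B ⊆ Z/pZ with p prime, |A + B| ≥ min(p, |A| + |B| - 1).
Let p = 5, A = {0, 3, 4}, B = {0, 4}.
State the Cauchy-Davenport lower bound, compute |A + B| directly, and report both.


Cauchy-Davenport: |A + B| ≥ min(p, |A| + |B| - 1) for A, B nonempty in Z/pZ.
|A| = 3, |B| = 2, p = 5.
CD lower bound = min(5, 3 + 2 - 1) = min(5, 4) = 4.
Compute A + B mod 5 directly:
a = 0: 0+0=0, 0+4=4
a = 3: 3+0=3, 3+4=2
a = 4: 4+0=4, 4+4=3
A + B = {0, 2, 3, 4}, so |A + B| = 4.
Verify: 4 ≥ 4? Yes ✓.

CD lower bound = 4, actual |A + B| = 4.


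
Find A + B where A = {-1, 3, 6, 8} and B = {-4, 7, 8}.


A + B = {a + b : a ∈ A, b ∈ B}.
Enumerate all |A|·|B| = 4·3 = 12 pairs (a, b) and collect distinct sums.
a = -1: -1+-4=-5, -1+7=6, -1+8=7
a = 3: 3+-4=-1, 3+7=10, 3+8=11
a = 6: 6+-4=2, 6+7=13, 6+8=14
a = 8: 8+-4=4, 8+7=15, 8+8=16
Collecting distinct sums: A + B = {-5, -1, 2, 4, 6, 7, 10, 11, 13, 14, 15, 16}
|A + B| = 12

A + B = {-5, -1, 2, 4, 6, 7, 10, 11, 13, 14, 15, 16}


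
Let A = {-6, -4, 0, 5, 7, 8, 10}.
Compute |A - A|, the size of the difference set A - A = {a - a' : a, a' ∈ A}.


A - A = {a - a' : a, a' ∈ A}; |A| = 7.
Bounds: 2|A|-1 ≤ |A - A| ≤ |A|² - |A| + 1, i.e. 13 ≤ |A - A| ≤ 43.
Note: 0 ∈ A - A always (from a - a). The set is symmetric: if d ∈ A - A then -d ∈ A - A.
Enumerate nonzero differences d = a - a' with a > a' (then include -d):
Positive differences: {1, 2, 3, 4, 5, 6, 7, 8, 9, 10, 11, 12, 13, 14, 16}
Full difference set: {0} ∪ (positive diffs) ∪ (negative diffs).
|A - A| = 1 + 2·15 = 31 (matches direct enumeration: 31).

|A - A| = 31


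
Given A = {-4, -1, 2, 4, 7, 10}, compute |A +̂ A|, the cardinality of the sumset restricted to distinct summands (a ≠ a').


Restricted sumset: A +̂ A = {a + a' : a ∈ A, a' ∈ A, a ≠ a'}.
Equivalently, take A + A and drop any sum 2a that is achievable ONLY as a + a for a ∈ A (i.e. sums representable only with equal summands).
Enumerate pairs (a, a') with a < a' (symmetric, so each unordered pair gives one sum; this covers all a ≠ a'):
  -4 + -1 = -5
  -4 + 2 = -2
  -4 + 4 = 0
  -4 + 7 = 3
  -4 + 10 = 6
  -1 + 2 = 1
  -1 + 4 = 3
  -1 + 7 = 6
  -1 + 10 = 9
  2 + 4 = 6
  2 + 7 = 9
  2 + 10 = 12
  4 + 7 = 11
  4 + 10 = 14
  7 + 10 = 17
Collected distinct sums: {-5, -2, 0, 1, 3, 6, 9, 11, 12, 14, 17}
|A +̂ A| = 11
(Reference bound: |A +̂ A| ≥ 2|A| - 3 for |A| ≥ 2, with |A| = 6 giving ≥ 9.)

|A +̂ A| = 11


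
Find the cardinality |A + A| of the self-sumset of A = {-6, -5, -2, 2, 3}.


A + A = {a + a' : a, a' ∈ A}; |A| = 5.
General bounds: 2|A| - 1 ≤ |A + A| ≤ |A|(|A|+1)/2, i.e. 9 ≤ |A + A| ≤ 15.
Lower bound 2|A|-1 is attained iff A is an arithmetic progression.
Enumerate sums a + a' for a ≤ a' (symmetric, so this suffices):
a = -6: -6+-6=-12, -6+-5=-11, -6+-2=-8, -6+2=-4, -6+3=-3
a = -5: -5+-5=-10, -5+-2=-7, -5+2=-3, -5+3=-2
a = -2: -2+-2=-4, -2+2=0, -2+3=1
a = 2: 2+2=4, 2+3=5
a = 3: 3+3=6
Distinct sums: {-12, -11, -10, -8, -7, -4, -3, -2, 0, 1, 4, 5, 6}
|A + A| = 13

|A + A| = 13


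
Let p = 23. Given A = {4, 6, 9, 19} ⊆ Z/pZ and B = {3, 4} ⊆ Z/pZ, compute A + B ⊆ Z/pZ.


Work in Z/23Z: reduce every sum a + b modulo 23.
Enumerate all 8 pairs:
a = 4: 4+3=7, 4+4=8
a = 6: 6+3=9, 6+4=10
a = 9: 9+3=12, 9+4=13
a = 19: 19+3=22, 19+4=0
Distinct residues collected: {0, 7, 8, 9, 10, 12, 13, 22}
|A + B| = 8 (out of 23 total residues).

A + B = {0, 7, 8, 9, 10, 12, 13, 22}


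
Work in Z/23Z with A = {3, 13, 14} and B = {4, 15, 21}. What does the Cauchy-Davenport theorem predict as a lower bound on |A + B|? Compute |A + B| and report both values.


Cauchy-Davenport: |A + B| ≥ min(p, |A| + |B| - 1) for A, B nonempty in Z/pZ.
|A| = 3, |B| = 3, p = 23.
CD lower bound = min(23, 3 + 3 - 1) = min(23, 5) = 5.
Compute A + B mod 23 directly:
a = 3: 3+4=7, 3+15=18, 3+21=1
a = 13: 13+4=17, 13+15=5, 13+21=11
a = 14: 14+4=18, 14+15=6, 14+21=12
A + B = {1, 5, 6, 7, 11, 12, 17, 18}, so |A + B| = 8.
Verify: 8 ≥ 5? Yes ✓.

CD lower bound = 5, actual |A + B| = 8.


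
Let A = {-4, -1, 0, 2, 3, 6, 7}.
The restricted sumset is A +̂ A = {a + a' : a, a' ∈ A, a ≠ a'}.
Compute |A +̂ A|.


Restricted sumset: A +̂ A = {a + a' : a ∈ A, a' ∈ A, a ≠ a'}.
Equivalently, take A + A and drop any sum 2a that is achievable ONLY as a + a for a ∈ A (i.e. sums representable only with equal summands).
Enumerate pairs (a, a') with a < a' (symmetric, so each unordered pair gives one sum; this covers all a ≠ a'):
  -4 + -1 = -5
  -4 + 0 = -4
  -4 + 2 = -2
  -4 + 3 = -1
  -4 + 6 = 2
  -4 + 7 = 3
  -1 + 0 = -1
  -1 + 2 = 1
  -1 + 3 = 2
  -1 + 6 = 5
  -1 + 7 = 6
  0 + 2 = 2
  0 + 3 = 3
  0 + 6 = 6
  0 + 7 = 7
  2 + 3 = 5
  2 + 6 = 8
  2 + 7 = 9
  3 + 6 = 9
  3 + 7 = 10
  6 + 7 = 13
Collected distinct sums: {-5, -4, -2, -1, 1, 2, 3, 5, 6, 7, 8, 9, 10, 13}
|A +̂ A| = 14
(Reference bound: |A +̂ A| ≥ 2|A| - 3 for |A| ≥ 2, with |A| = 7 giving ≥ 11.)

|A +̂ A| = 14


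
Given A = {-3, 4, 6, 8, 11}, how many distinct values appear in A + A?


A + A = {a + a' : a, a' ∈ A}; |A| = 5.
General bounds: 2|A| - 1 ≤ |A + A| ≤ |A|(|A|+1)/2, i.e. 9 ≤ |A + A| ≤ 15.
Lower bound 2|A|-1 is attained iff A is an arithmetic progression.
Enumerate sums a + a' for a ≤ a' (symmetric, so this suffices):
a = -3: -3+-3=-6, -3+4=1, -3+6=3, -3+8=5, -3+11=8
a = 4: 4+4=8, 4+6=10, 4+8=12, 4+11=15
a = 6: 6+6=12, 6+8=14, 6+11=17
a = 8: 8+8=16, 8+11=19
a = 11: 11+11=22
Distinct sums: {-6, 1, 3, 5, 8, 10, 12, 14, 15, 16, 17, 19, 22}
|A + A| = 13

|A + A| = 13


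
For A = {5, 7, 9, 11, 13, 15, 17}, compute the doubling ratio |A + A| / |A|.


|A| = 7.
Compute A + A by enumerating all 49 pairs.
A + A = {10, 12, 14, 16, 18, 20, 22, 24, 26, 28, 30, 32, 34}, so |A + A| = 13.
K = |A + A| / |A| = 13/7 (already in lowest terms) ≈ 1.8571.
Reference: AP of size 7 gives K = 13/7 ≈ 1.8571; a fully generic set of size 7 gives K ≈ 4.0000.

|A| = 7, |A + A| = 13, K = 13/7.


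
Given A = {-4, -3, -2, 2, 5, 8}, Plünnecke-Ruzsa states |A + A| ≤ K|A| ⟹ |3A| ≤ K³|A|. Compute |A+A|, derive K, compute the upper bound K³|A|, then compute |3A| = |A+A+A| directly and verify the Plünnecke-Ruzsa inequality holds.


|A| = 6.
Step 1: Compute A + A by enumerating all 36 pairs.
A + A = {-8, -7, -6, -5, -4, -2, -1, 0, 1, 2, 3, 4, 5, 6, 7, 10, 13, 16}, so |A + A| = 18.
Step 2: Doubling constant K = |A + A|/|A| = 18/6 = 18/6 ≈ 3.0000.
Step 3: Plünnecke-Ruzsa gives |3A| ≤ K³·|A| = (3.0000)³ · 6 ≈ 162.0000.
Step 4: Compute 3A = A + A + A directly by enumerating all triples (a,b,c) ∈ A³; |3A| = 31.
Step 5: Check 31 ≤ 162.0000? Yes ✓.

K = 18/6, Plünnecke-Ruzsa bound K³|A| ≈ 162.0000, |3A| = 31, inequality holds.


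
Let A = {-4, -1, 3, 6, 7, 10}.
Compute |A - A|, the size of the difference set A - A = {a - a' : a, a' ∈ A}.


A - A = {a - a' : a, a' ∈ A}; |A| = 6.
Bounds: 2|A|-1 ≤ |A - A| ≤ |A|² - |A| + 1, i.e. 11 ≤ |A - A| ≤ 31.
Note: 0 ∈ A - A always (from a - a). The set is symmetric: if d ∈ A - A then -d ∈ A - A.
Enumerate nonzero differences d = a - a' with a > a' (then include -d):
Positive differences: {1, 3, 4, 7, 8, 10, 11, 14}
Full difference set: {0} ∪ (positive diffs) ∪ (negative diffs).
|A - A| = 1 + 2·8 = 17 (matches direct enumeration: 17).

|A - A| = 17


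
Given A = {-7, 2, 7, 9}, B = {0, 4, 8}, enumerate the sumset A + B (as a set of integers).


A + B = {a + b : a ∈ A, b ∈ B}.
Enumerate all |A|·|B| = 4·3 = 12 pairs (a, b) and collect distinct sums.
a = -7: -7+0=-7, -7+4=-3, -7+8=1
a = 2: 2+0=2, 2+4=6, 2+8=10
a = 7: 7+0=7, 7+4=11, 7+8=15
a = 9: 9+0=9, 9+4=13, 9+8=17
Collecting distinct sums: A + B = {-7, -3, 1, 2, 6, 7, 9, 10, 11, 13, 15, 17}
|A + B| = 12

A + B = {-7, -3, 1, 2, 6, 7, 9, 10, 11, 13, 15, 17}


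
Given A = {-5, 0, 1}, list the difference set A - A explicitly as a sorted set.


A - A = {a - a' : a, a' ∈ A}.
Compute a - a' for each ordered pair (a, a'):
a = -5: -5--5=0, -5-0=-5, -5-1=-6
a = 0: 0--5=5, 0-0=0, 0-1=-1
a = 1: 1--5=6, 1-0=1, 1-1=0
Collecting distinct values (and noting 0 appears from a-a):
A - A = {-6, -5, -1, 0, 1, 5, 6}
|A - A| = 7

A - A = {-6, -5, -1, 0, 1, 5, 6}


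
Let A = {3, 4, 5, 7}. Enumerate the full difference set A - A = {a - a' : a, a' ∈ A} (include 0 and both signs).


A - A = {a - a' : a, a' ∈ A}.
Compute a - a' for each ordered pair (a, a'):
a = 3: 3-3=0, 3-4=-1, 3-5=-2, 3-7=-4
a = 4: 4-3=1, 4-4=0, 4-5=-1, 4-7=-3
a = 5: 5-3=2, 5-4=1, 5-5=0, 5-7=-2
a = 7: 7-3=4, 7-4=3, 7-5=2, 7-7=0
Collecting distinct values (and noting 0 appears from a-a):
A - A = {-4, -3, -2, -1, 0, 1, 2, 3, 4}
|A - A| = 9

A - A = {-4, -3, -2, -1, 0, 1, 2, 3, 4}


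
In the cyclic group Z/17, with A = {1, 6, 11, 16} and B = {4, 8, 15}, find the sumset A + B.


Work in Z/17Z: reduce every sum a + b modulo 17.
Enumerate all 12 pairs:
a = 1: 1+4=5, 1+8=9, 1+15=16
a = 6: 6+4=10, 6+8=14, 6+15=4
a = 11: 11+4=15, 11+8=2, 11+15=9
a = 16: 16+4=3, 16+8=7, 16+15=14
Distinct residues collected: {2, 3, 4, 5, 7, 9, 10, 14, 15, 16}
|A + B| = 10 (out of 17 total residues).

A + B = {2, 3, 4, 5, 7, 9, 10, 14, 15, 16}


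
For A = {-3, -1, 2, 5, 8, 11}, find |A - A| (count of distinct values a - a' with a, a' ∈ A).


A - A = {a - a' : a, a' ∈ A}; |A| = 6.
Bounds: 2|A|-1 ≤ |A - A| ≤ |A|² - |A| + 1, i.e. 11 ≤ |A - A| ≤ 31.
Note: 0 ∈ A - A always (from a - a). The set is symmetric: if d ∈ A - A then -d ∈ A - A.
Enumerate nonzero differences d = a - a' with a > a' (then include -d):
Positive differences: {2, 3, 5, 6, 8, 9, 11, 12, 14}
Full difference set: {0} ∪ (positive diffs) ∪ (negative diffs).
|A - A| = 1 + 2·9 = 19 (matches direct enumeration: 19).

|A - A| = 19


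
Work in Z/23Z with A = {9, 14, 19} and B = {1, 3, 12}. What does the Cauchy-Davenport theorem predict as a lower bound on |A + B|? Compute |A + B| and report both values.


Cauchy-Davenport: |A + B| ≥ min(p, |A| + |B| - 1) for A, B nonempty in Z/pZ.
|A| = 3, |B| = 3, p = 23.
CD lower bound = min(23, 3 + 3 - 1) = min(23, 5) = 5.
Compute A + B mod 23 directly:
a = 9: 9+1=10, 9+3=12, 9+12=21
a = 14: 14+1=15, 14+3=17, 14+12=3
a = 19: 19+1=20, 19+3=22, 19+12=8
A + B = {3, 8, 10, 12, 15, 17, 20, 21, 22}, so |A + B| = 9.
Verify: 9 ≥ 5? Yes ✓.

CD lower bound = 5, actual |A + B| = 9.


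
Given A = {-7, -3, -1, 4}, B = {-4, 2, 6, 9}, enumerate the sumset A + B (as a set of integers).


A + B = {a + b : a ∈ A, b ∈ B}.
Enumerate all |A|·|B| = 4·4 = 16 pairs (a, b) and collect distinct sums.
a = -7: -7+-4=-11, -7+2=-5, -7+6=-1, -7+9=2
a = -3: -3+-4=-7, -3+2=-1, -3+6=3, -3+9=6
a = -1: -1+-4=-5, -1+2=1, -1+6=5, -1+9=8
a = 4: 4+-4=0, 4+2=6, 4+6=10, 4+9=13
Collecting distinct sums: A + B = {-11, -7, -5, -1, 0, 1, 2, 3, 5, 6, 8, 10, 13}
|A + B| = 13

A + B = {-11, -7, -5, -1, 0, 1, 2, 3, 5, 6, 8, 10, 13}


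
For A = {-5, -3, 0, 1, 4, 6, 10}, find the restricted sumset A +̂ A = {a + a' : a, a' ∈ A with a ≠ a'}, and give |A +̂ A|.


Restricted sumset: A +̂ A = {a + a' : a ∈ A, a' ∈ A, a ≠ a'}.
Equivalently, take A + A and drop any sum 2a that is achievable ONLY as a + a for a ∈ A (i.e. sums representable only with equal summands).
Enumerate pairs (a, a') with a < a' (symmetric, so each unordered pair gives one sum; this covers all a ≠ a'):
  -5 + -3 = -8
  -5 + 0 = -5
  -5 + 1 = -4
  -5 + 4 = -1
  -5 + 6 = 1
  -5 + 10 = 5
  -3 + 0 = -3
  -3 + 1 = -2
  -3 + 4 = 1
  -3 + 6 = 3
  -3 + 10 = 7
  0 + 1 = 1
  0 + 4 = 4
  0 + 6 = 6
  0 + 10 = 10
  1 + 4 = 5
  1 + 6 = 7
  1 + 10 = 11
  4 + 6 = 10
  4 + 10 = 14
  6 + 10 = 16
Collected distinct sums: {-8, -5, -4, -3, -2, -1, 1, 3, 4, 5, 6, 7, 10, 11, 14, 16}
|A +̂ A| = 16
(Reference bound: |A +̂ A| ≥ 2|A| - 3 for |A| ≥ 2, with |A| = 7 giving ≥ 11.)

|A +̂ A| = 16


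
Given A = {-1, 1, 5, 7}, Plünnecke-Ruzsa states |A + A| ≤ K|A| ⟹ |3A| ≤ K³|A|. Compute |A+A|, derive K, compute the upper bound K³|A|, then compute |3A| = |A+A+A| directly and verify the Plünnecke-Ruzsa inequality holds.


|A| = 4.
Step 1: Compute A + A by enumerating all 16 pairs.
A + A = {-2, 0, 2, 4, 6, 8, 10, 12, 14}, so |A + A| = 9.
Step 2: Doubling constant K = |A + A|/|A| = 9/4 = 9/4 ≈ 2.2500.
Step 3: Plünnecke-Ruzsa gives |3A| ≤ K³·|A| = (2.2500)³ · 4 ≈ 45.5625.
Step 4: Compute 3A = A + A + A directly by enumerating all triples (a,b,c) ∈ A³; |3A| = 13.
Step 5: Check 13 ≤ 45.5625? Yes ✓.

K = 9/4, Plünnecke-Ruzsa bound K³|A| ≈ 45.5625, |3A| = 13, inequality holds.


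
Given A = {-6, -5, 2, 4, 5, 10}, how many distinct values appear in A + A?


A + A = {a + a' : a, a' ∈ A}; |A| = 6.
General bounds: 2|A| - 1 ≤ |A + A| ≤ |A|(|A|+1)/2, i.e. 11 ≤ |A + A| ≤ 21.
Lower bound 2|A|-1 is attained iff A is an arithmetic progression.
Enumerate sums a + a' for a ≤ a' (symmetric, so this suffices):
a = -6: -6+-6=-12, -6+-5=-11, -6+2=-4, -6+4=-2, -6+5=-1, -6+10=4
a = -5: -5+-5=-10, -5+2=-3, -5+4=-1, -5+5=0, -5+10=5
a = 2: 2+2=4, 2+4=6, 2+5=7, 2+10=12
a = 4: 4+4=8, 4+5=9, 4+10=14
a = 5: 5+5=10, 5+10=15
a = 10: 10+10=20
Distinct sums: {-12, -11, -10, -4, -3, -2, -1, 0, 4, 5, 6, 7, 8, 9, 10, 12, 14, 15, 20}
|A + A| = 19

|A + A| = 19


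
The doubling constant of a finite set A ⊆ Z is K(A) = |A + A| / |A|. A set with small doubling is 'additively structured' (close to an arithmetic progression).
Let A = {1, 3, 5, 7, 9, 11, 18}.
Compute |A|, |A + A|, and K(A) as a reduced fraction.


|A| = 7.
Compute A + A by enumerating all 49 pairs.
A + A = {2, 4, 6, 8, 10, 12, 14, 16, 18, 19, 20, 21, 22, 23, 25, 27, 29, 36}, so |A + A| = 18.
K = |A + A| / |A| = 18/7 (already in lowest terms) ≈ 2.5714.
Reference: AP of size 7 gives K = 13/7 ≈ 1.8571; a fully generic set of size 7 gives K ≈ 4.0000.

|A| = 7, |A + A| = 18, K = 18/7.


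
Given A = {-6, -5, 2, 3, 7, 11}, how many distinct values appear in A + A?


A + A = {a + a' : a, a' ∈ A}; |A| = 6.
General bounds: 2|A| - 1 ≤ |A + A| ≤ |A|(|A|+1)/2, i.e. 11 ≤ |A + A| ≤ 21.
Lower bound 2|A|-1 is attained iff A is an arithmetic progression.
Enumerate sums a + a' for a ≤ a' (symmetric, so this suffices):
a = -6: -6+-6=-12, -6+-5=-11, -6+2=-4, -6+3=-3, -6+7=1, -6+11=5
a = -5: -5+-5=-10, -5+2=-3, -5+3=-2, -5+7=2, -5+11=6
a = 2: 2+2=4, 2+3=5, 2+7=9, 2+11=13
a = 3: 3+3=6, 3+7=10, 3+11=14
a = 7: 7+7=14, 7+11=18
a = 11: 11+11=22
Distinct sums: {-12, -11, -10, -4, -3, -2, 1, 2, 4, 5, 6, 9, 10, 13, 14, 18, 22}
|A + A| = 17

|A + A| = 17


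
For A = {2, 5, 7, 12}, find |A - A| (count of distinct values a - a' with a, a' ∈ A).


A - A = {a - a' : a, a' ∈ A}; |A| = 4.
Bounds: 2|A|-1 ≤ |A - A| ≤ |A|² - |A| + 1, i.e. 7 ≤ |A - A| ≤ 13.
Note: 0 ∈ A - A always (from a - a). The set is symmetric: if d ∈ A - A then -d ∈ A - A.
Enumerate nonzero differences d = a - a' with a > a' (then include -d):
Positive differences: {2, 3, 5, 7, 10}
Full difference set: {0} ∪ (positive diffs) ∪ (negative diffs).
|A - A| = 1 + 2·5 = 11 (matches direct enumeration: 11).

|A - A| = 11


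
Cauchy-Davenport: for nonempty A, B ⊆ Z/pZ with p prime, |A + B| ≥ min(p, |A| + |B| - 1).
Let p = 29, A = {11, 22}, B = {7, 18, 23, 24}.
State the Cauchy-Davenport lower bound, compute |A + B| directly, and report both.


Cauchy-Davenport: |A + B| ≥ min(p, |A| + |B| - 1) for A, B nonempty in Z/pZ.
|A| = 2, |B| = 4, p = 29.
CD lower bound = min(29, 2 + 4 - 1) = min(29, 5) = 5.
Compute A + B mod 29 directly:
a = 11: 11+7=18, 11+18=0, 11+23=5, 11+24=6
a = 22: 22+7=0, 22+18=11, 22+23=16, 22+24=17
A + B = {0, 5, 6, 11, 16, 17, 18}, so |A + B| = 7.
Verify: 7 ≥ 5? Yes ✓.

CD lower bound = 5, actual |A + B| = 7.


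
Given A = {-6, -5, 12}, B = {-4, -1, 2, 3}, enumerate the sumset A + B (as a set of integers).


A + B = {a + b : a ∈ A, b ∈ B}.
Enumerate all |A|·|B| = 3·4 = 12 pairs (a, b) and collect distinct sums.
a = -6: -6+-4=-10, -6+-1=-7, -6+2=-4, -6+3=-3
a = -5: -5+-4=-9, -5+-1=-6, -5+2=-3, -5+3=-2
a = 12: 12+-4=8, 12+-1=11, 12+2=14, 12+3=15
Collecting distinct sums: A + B = {-10, -9, -7, -6, -4, -3, -2, 8, 11, 14, 15}
|A + B| = 11

A + B = {-10, -9, -7, -6, -4, -3, -2, 8, 11, 14, 15}


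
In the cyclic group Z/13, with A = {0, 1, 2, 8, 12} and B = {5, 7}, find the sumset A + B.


Work in Z/13Z: reduce every sum a + b modulo 13.
Enumerate all 10 pairs:
a = 0: 0+5=5, 0+7=7
a = 1: 1+5=6, 1+7=8
a = 2: 2+5=7, 2+7=9
a = 8: 8+5=0, 8+7=2
a = 12: 12+5=4, 12+7=6
Distinct residues collected: {0, 2, 4, 5, 6, 7, 8, 9}
|A + B| = 8 (out of 13 total residues).

A + B = {0, 2, 4, 5, 6, 7, 8, 9}


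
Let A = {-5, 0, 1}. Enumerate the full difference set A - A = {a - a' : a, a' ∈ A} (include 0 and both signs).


A - A = {a - a' : a, a' ∈ A}.
Compute a - a' for each ordered pair (a, a'):
a = -5: -5--5=0, -5-0=-5, -5-1=-6
a = 0: 0--5=5, 0-0=0, 0-1=-1
a = 1: 1--5=6, 1-0=1, 1-1=0
Collecting distinct values (and noting 0 appears from a-a):
A - A = {-6, -5, -1, 0, 1, 5, 6}
|A - A| = 7

A - A = {-6, -5, -1, 0, 1, 5, 6}


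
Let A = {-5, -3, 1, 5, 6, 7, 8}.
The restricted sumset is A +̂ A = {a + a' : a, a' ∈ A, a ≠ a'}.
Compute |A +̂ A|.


Restricted sumset: A +̂ A = {a + a' : a ∈ A, a' ∈ A, a ≠ a'}.
Equivalently, take A + A and drop any sum 2a that is achievable ONLY as a + a for a ∈ A (i.e. sums representable only with equal summands).
Enumerate pairs (a, a') with a < a' (symmetric, so each unordered pair gives one sum; this covers all a ≠ a'):
  -5 + -3 = -8
  -5 + 1 = -4
  -5 + 5 = 0
  -5 + 6 = 1
  -5 + 7 = 2
  -5 + 8 = 3
  -3 + 1 = -2
  -3 + 5 = 2
  -3 + 6 = 3
  -3 + 7 = 4
  -3 + 8 = 5
  1 + 5 = 6
  1 + 6 = 7
  1 + 7 = 8
  1 + 8 = 9
  5 + 6 = 11
  5 + 7 = 12
  5 + 8 = 13
  6 + 7 = 13
  6 + 8 = 14
  7 + 8 = 15
Collected distinct sums: {-8, -4, -2, 0, 1, 2, 3, 4, 5, 6, 7, 8, 9, 11, 12, 13, 14, 15}
|A +̂ A| = 18
(Reference bound: |A +̂ A| ≥ 2|A| - 3 for |A| ≥ 2, with |A| = 7 giving ≥ 11.)

|A +̂ A| = 18


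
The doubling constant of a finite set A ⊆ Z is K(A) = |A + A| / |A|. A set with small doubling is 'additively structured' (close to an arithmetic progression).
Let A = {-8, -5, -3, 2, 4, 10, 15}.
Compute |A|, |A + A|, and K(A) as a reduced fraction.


|A| = 7.
Compute A + A by enumerating all 49 pairs.
A + A = {-16, -13, -11, -10, -8, -6, -4, -3, -1, 1, 2, 4, 5, 6, 7, 8, 10, 12, 14, 17, 19, 20, 25, 30}, so |A + A| = 24.
K = |A + A| / |A| = 24/7 (already in lowest terms) ≈ 3.4286.
Reference: AP of size 7 gives K = 13/7 ≈ 1.8571; a fully generic set of size 7 gives K ≈ 4.0000.

|A| = 7, |A + A| = 24, K = 24/7.


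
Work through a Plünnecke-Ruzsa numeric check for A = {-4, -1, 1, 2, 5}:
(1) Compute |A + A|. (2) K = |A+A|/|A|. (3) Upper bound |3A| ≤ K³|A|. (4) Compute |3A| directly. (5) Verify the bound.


|A| = 5.
Step 1: Compute A + A by enumerating all 25 pairs.
A + A = {-8, -5, -3, -2, 0, 1, 2, 3, 4, 6, 7, 10}, so |A + A| = 12.
Step 2: Doubling constant K = |A + A|/|A| = 12/5 = 12/5 ≈ 2.4000.
Step 3: Plünnecke-Ruzsa gives |3A| ≤ K³·|A| = (2.4000)³ · 5 ≈ 69.1200.
Step 4: Compute 3A = A + A + A directly by enumerating all triples (a,b,c) ∈ A³; |3A| = 21.
Step 5: Check 21 ≤ 69.1200? Yes ✓.

K = 12/5, Plünnecke-Ruzsa bound K³|A| ≈ 69.1200, |3A| = 21, inequality holds.


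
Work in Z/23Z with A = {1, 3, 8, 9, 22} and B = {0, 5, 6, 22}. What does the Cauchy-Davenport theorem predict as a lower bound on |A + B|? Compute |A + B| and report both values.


Cauchy-Davenport: |A + B| ≥ min(p, |A| + |B| - 1) for A, B nonempty in Z/pZ.
|A| = 5, |B| = 4, p = 23.
CD lower bound = min(23, 5 + 4 - 1) = min(23, 8) = 8.
Compute A + B mod 23 directly:
a = 1: 1+0=1, 1+5=6, 1+6=7, 1+22=0
a = 3: 3+0=3, 3+5=8, 3+6=9, 3+22=2
a = 8: 8+0=8, 8+5=13, 8+6=14, 8+22=7
a = 9: 9+0=9, 9+5=14, 9+6=15, 9+22=8
a = 22: 22+0=22, 22+5=4, 22+6=5, 22+22=21
A + B = {0, 1, 2, 3, 4, 5, 6, 7, 8, 9, 13, 14, 15, 21, 22}, so |A + B| = 15.
Verify: 15 ≥ 8? Yes ✓.

CD lower bound = 8, actual |A + B| = 15.


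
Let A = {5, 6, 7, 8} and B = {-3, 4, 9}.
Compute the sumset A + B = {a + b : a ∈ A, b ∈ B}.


A + B = {a + b : a ∈ A, b ∈ B}.
Enumerate all |A|·|B| = 4·3 = 12 pairs (a, b) and collect distinct sums.
a = 5: 5+-3=2, 5+4=9, 5+9=14
a = 6: 6+-3=3, 6+4=10, 6+9=15
a = 7: 7+-3=4, 7+4=11, 7+9=16
a = 8: 8+-3=5, 8+4=12, 8+9=17
Collecting distinct sums: A + B = {2, 3, 4, 5, 9, 10, 11, 12, 14, 15, 16, 17}
|A + B| = 12

A + B = {2, 3, 4, 5, 9, 10, 11, 12, 14, 15, 16, 17}


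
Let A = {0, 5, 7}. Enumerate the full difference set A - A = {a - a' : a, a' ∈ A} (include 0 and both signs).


A - A = {a - a' : a, a' ∈ A}.
Compute a - a' for each ordered pair (a, a'):
a = 0: 0-0=0, 0-5=-5, 0-7=-7
a = 5: 5-0=5, 5-5=0, 5-7=-2
a = 7: 7-0=7, 7-5=2, 7-7=0
Collecting distinct values (and noting 0 appears from a-a):
A - A = {-7, -5, -2, 0, 2, 5, 7}
|A - A| = 7

A - A = {-7, -5, -2, 0, 2, 5, 7}


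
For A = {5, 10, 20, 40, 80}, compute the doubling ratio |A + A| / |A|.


|A| = 5.
Compute A + A by enumerating all 25 pairs.
A + A = {10, 15, 20, 25, 30, 40, 45, 50, 60, 80, 85, 90, 100, 120, 160}, so |A + A| = 15.
K = |A + A| / |A| = 15/5 = 3/1 ≈ 3.0000.
Reference: AP of size 5 gives K = 9/5 ≈ 1.8000; a fully generic set of size 5 gives K ≈ 3.0000.

|A| = 5, |A + A| = 15, K = 15/5 = 3/1.


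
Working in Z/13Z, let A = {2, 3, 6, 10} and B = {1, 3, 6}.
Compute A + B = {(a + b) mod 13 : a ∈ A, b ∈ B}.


Work in Z/13Z: reduce every sum a + b modulo 13.
Enumerate all 12 pairs:
a = 2: 2+1=3, 2+3=5, 2+6=8
a = 3: 3+1=4, 3+3=6, 3+6=9
a = 6: 6+1=7, 6+3=9, 6+6=12
a = 10: 10+1=11, 10+3=0, 10+6=3
Distinct residues collected: {0, 3, 4, 5, 6, 7, 8, 9, 11, 12}
|A + B| = 10 (out of 13 total residues).

A + B = {0, 3, 4, 5, 6, 7, 8, 9, 11, 12}


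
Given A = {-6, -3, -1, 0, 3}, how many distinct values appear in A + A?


A + A = {a + a' : a, a' ∈ A}; |A| = 5.
General bounds: 2|A| - 1 ≤ |A + A| ≤ |A|(|A|+1)/2, i.e. 9 ≤ |A + A| ≤ 15.
Lower bound 2|A|-1 is attained iff A is an arithmetic progression.
Enumerate sums a + a' for a ≤ a' (symmetric, so this suffices):
a = -6: -6+-6=-12, -6+-3=-9, -6+-1=-7, -6+0=-6, -6+3=-3
a = -3: -3+-3=-6, -3+-1=-4, -3+0=-3, -3+3=0
a = -1: -1+-1=-2, -1+0=-1, -1+3=2
a = 0: 0+0=0, 0+3=3
a = 3: 3+3=6
Distinct sums: {-12, -9, -7, -6, -4, -3, -2, -1, 0, 2, 3, 6}
|A + A| = 12

|A + A| = 12


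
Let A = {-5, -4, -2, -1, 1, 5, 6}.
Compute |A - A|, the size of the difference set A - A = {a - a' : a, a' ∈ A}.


A - A = {a - a' : a, a' ∈ A}; |A| = 7.
Bounds: 2|A|-1 ≤ |A - A| ≤ |A|² - |A| + 1, i.e. 13 ≤ |A - A| ≤ 43.
Note: 0 ∈ A - A always (from a - a). The set is symmetric: if d ∈ A - A then -d ∈ A - A.
Enumerate nonzero differences d = a - a' with a > a' (then include -d):
Positive differences: {1, 2, 3, 4, 5, 6, 7, 8, 9, 10, 11}
Full difference set: {0} ∪ (positive diffs) ∪ (negative diffs).
|A - A| = 1 + 2·11 = 23 (matches direct enumeration: 23).

|A - A| = 23


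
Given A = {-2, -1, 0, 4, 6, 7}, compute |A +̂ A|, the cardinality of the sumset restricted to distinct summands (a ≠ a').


Restricted sumset: A +̂ A = {a + a' : a ∈ A, a' ∈ A, a ≠ a'}.
Equivalently, take A + A and drop any sum 2a that is achievable ONLY as a + a for a ∈ A (i.e. sums representable only with equal summands).
Enumerate pairs (a, a') with a < a' (symmetric, so each unordered pair gives one sum; this covers all a ≠ a'):
  -2 + -1 = -3
  -2 + 0 = -2
  -2 + 4 = 2
  -2 + 6 = 4
  -2 + 7 = 5
  -1 + 0 = -1
  -1 + 4 = 3
  -1 + 6 = 5
  -1 + 7 = 6
  0 + 4 = 4
  0 + 6 = 6
  0 + 7 = 7
  4 + 6 = 10
  4 + 7 = 11
  6 + 7 = 13
Collected distinct sums: {-3, -2, -1, 2, 3, 4, 5, 6, 7, 10, 11, 13}
|A +̂ A| = 12
(Reference bound: |A +̂ A| ≥ 2|A| - 3 for |A| ≥ 2, with |A| = 6 giving ≥ 9.)

|A +̂ A| = 12


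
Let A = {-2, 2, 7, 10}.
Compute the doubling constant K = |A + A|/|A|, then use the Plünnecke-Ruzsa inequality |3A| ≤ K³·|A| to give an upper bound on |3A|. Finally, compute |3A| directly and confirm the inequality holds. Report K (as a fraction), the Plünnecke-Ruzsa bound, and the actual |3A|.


|A| = 4.
Step 1: Compute A + A by enumerating all 16 pairs.
A + A = {-4, 0, 4, 5, 8, 9, 12, 14, 17, 20}, so |A + A| = 10.
Step 2: Doubling constant K = |A + A|/|A| = 10/4 = 10/4 ≈ 2.5000.
Step 3: Plünnecke-Ruzsa gives |3A| ≤ K³·|A| = (2.5000)³ · 4 ≈ 62.5000.
Step 4: Compute 3A = A + A + A directly by enumerating all triples (a,b,c) ∈ A³; |3A| = 19.
Step 5: Check 19 ≤ 62.5000? Yes ✓.

K = 10/4, Plünnecke-Ruzsa bound K³|A| ≈ 62.5000, |3A| = 19, inequality holds.


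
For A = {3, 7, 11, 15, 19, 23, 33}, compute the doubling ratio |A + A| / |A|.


|A| = 7.
Compute A + A by enumerating all 49 pairs.
A + A = {6, 10, 14, 18, 22, 26, 30, 34, 36, 38, 40, 42, 44, 46, 48, 52, 56, 66}, so |A + A| = 18.
K = |A + A| / |A| = 18/7 (already in lowest terms) ≈ 2.5714.
Reference: AP of size 7 gives K = 13/7 ≈ 1.8571; a fully generic set of size 7 gives K ≈ 4.0000.

|A| = 7, |A + A| = 18, K = 18/7.


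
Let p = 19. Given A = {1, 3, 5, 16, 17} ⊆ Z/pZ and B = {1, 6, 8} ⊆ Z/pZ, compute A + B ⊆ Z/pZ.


Work in Z/19Z: reduce every sum a + b modulo 19.
Enumerate all 15 pairs:
a = 1: 1+1=2, 1+6=7, 1+8=9
a = 3: 3+1=4, 3+6=9, 3+8=11
a = 5: 5+1=6, 5+6=11, 5+8=13
a = 16: 16+1=17, 16+6=3, 16+8=5
a = 17: 17+1=18, 17+6=4, 17+8=6
Distinct residues collected: {2, 3, 4, 5, 6, 7, 9, 11, 13, 17, 18}
|A + B| = 11 (out of 19 total residues).

A + B = {2, 3, 4, 5, 6, 7, 9, 11, 13, 17, 18}


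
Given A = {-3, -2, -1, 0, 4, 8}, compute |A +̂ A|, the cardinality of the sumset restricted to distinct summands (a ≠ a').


Restricted sumset: A +̂ A = {a + a' : a ∈ A, a' ∈ A, a ≠ a'}.
Equivalently, take A + A and drop any sum 2a that is achievable ONLY as a + a for a ∈ A (i.e. sums representable only with equal summands).
Enumerate pairs (a, a') with a < a' (symmetric, so each unordered pair gives one sum; this covers all a ≠ a'):
  -3 + -2 = -5
  -3 + -1 = -4
  -3 + 0 = -3
  -3 + 4 = 1
  -3 + 8 = 5
  -2 + -1 = -3
  -2 + 0 = -2
  -2 + 4 = 2
  -2 + 8 = 6
  -1 + 0 = -1
  -1 + 4 = 3
  -1 + 8 = 7
  0 + 4 = 4
  0 + 8 = 8
  4 + 8 = 12
Collected distinct sums: {-5, -4, -3, -2, -1, 1, 2, 3, 4, 5, 6, 7, 8, 12}
|A +̂ A| = 14
(Reference bound: |A +̂ A| ≥ 2|A| - 3 for |A| ≥ 2, with |A| = 6 giving ≥ 9.)

|A +̂ A| = 14


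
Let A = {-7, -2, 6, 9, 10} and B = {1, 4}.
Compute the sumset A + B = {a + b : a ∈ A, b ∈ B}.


A + B = {a + b : a ∈ A, b ∈ B}.
Enumerate all |A|·|B| = 5·2 = 10 pairs (a, b) and collect distinct sums.
a = -7: -7+1=-6, -7+4=-3
a = -2: -2+1=-1, -2+4=2
a = 6: 6+1=7, 6+4=10
a = 9: 9+1=10, 9+4=13
a = 10: 10+1=11, 10+4=14
Collecting distinct sums: A + B = {-6, -3, -1, 2, 7, 10, 11, 13, 14}
|A + B| = 9

A + B = {-6, -3, -1, 2, 7, 10, 11, 13, 14}


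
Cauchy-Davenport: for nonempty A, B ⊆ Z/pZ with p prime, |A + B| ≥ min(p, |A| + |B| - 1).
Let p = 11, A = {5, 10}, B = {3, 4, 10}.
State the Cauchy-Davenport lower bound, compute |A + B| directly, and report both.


Cauchy-Davenport: |A + B| ≥ min(p, |A| + |B| - 1) for A, B nonempty in Z/pZ.
|A| = 2, |B| = 3, p = 11.
CD lower bound = min(11, 2 + 3 - 1) = min(11, 4) = 4.
Compute A + B mod 11 directly:
a = 5: 5+3=8, 5+4=9, 5+10=4
a = 10: 10+3=2, 10+4=3, 10+10=9
A + B = {2, 3, 4, 8, 9}, so |A + B| = 5.
Verify: 5 ≥ 4? Yes ✓.

CD lower bound = 4, actual |A + B| = 5.


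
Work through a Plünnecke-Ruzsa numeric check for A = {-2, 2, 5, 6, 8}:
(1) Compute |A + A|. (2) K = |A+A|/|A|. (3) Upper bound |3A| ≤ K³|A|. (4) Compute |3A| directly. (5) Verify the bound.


|A| = 5.
Step 1: Compute A + A by enumerating all 25 pairs.
A + A = {-4, 0, 3, 4, 6, 7, 8, 10, 11, 12, 13, 14, 16}, so |A + A| = 13.
Step 2: Doubling constant K = |A + A|/|A| = 13/5 = 13/5 ≈ 2.6000.
Step 3: Plünnecke-Ruzsa gives |3A| ≤ K³·|A| = (2.6000)³ · 5 ≈ 87.8800.
Step 4: Compute 3A = A + A + A directly by enumerating all triples (a,b,c) ∈ A³; |3A| = 23.
Step 5: Check 23 ≤ 87.8800? Yes ✓.

K = 13/5, Plünnecke-Ruzsa bound K³|A| ≈ 87.8800, |3A| = 23, inequality holds.


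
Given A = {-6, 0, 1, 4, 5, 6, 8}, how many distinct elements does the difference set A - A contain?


A - A = {a - a' : a, a' ∈ A}; |A| = 7.
Bounds: 2|A|-1 ≤ |A - A| ≤ |A|² - |A| + 1, i.e. 13 ≤ |A - A| ≤ 43.
Note: 0 ∈ A - A always (from a - a). The set is symmetric: if d ∈ A - A then -d ∈ A - A.
Enumerate nonzero differences d = a - a' with a > a' (then include -d):
Positive differences: {1, 2, 3, 4, 5, 6, 7, 8, 10, 11, 12, 14}
Full difference set: {0} ∪ (positive diffs) ∪ (negative diffs).
|A - A| = 1 + 2·12 = 25 (matches direct enumeration: 25).

|A - A| = 25


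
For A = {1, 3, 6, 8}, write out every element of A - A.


A - A = {a - a' : a, a' ∈ A}.
Compute a - a' for each ordered pair (a, a'):
a = 1: 1-1=0, 1-3=-2, 1-6=-5, 1-8=-7
a = 3: 3-1=2, 3-3=0, 3-6=-3, 3-8=-5
a = 6: 6-1=5, 6-3=3, 6-6=0, 6-8=-2
a = 8: 8-1=7, 8-3=5, 8-6=2, 8-8=0
Collecting distinct values (and noting 0 appears from a-a):
A - A = {-7, -5, -3, -2, 0, 2, 3, 5, 7}
|A - A| = 9

A - A = {-7, -5, -3, -2, 0, 2, 3, 5, 7}


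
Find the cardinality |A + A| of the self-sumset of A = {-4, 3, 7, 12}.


A + A = {a + a' : a, a' ∈ A}; |A| = 4.
General bounds: 2|A| - 1 ≤ |A + A| ≤ |A|(|A|+1)/2, i.e. 7 ≤ |A + A| ≤ 10.
Lower bound 2|A|-1 is attained iff A is an arithmetic progression.
Enumerate sums a + a' for a ≤ a' (symmetric, so this suffices):
a = -4: -4+-4=-8, -4+3=-1, -4+7=3, -4+12=8
a = 3: 3+3=6, 3+7=10, 3+12=15
a = 7: 7+7=14, 7+12=19
a = 12: 12+12=24
Distinct sums: {-8, -1, 3, 6, 8, 10, 14, 15, 19, 24}
|A + A| = 10

|A + A| = 10


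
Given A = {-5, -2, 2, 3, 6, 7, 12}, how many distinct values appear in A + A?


A + A = {a + a' : a, a' ∈ A}; |A| = 7.
General bounds: 2|A| - 1 ≤ |A + A| ≤ |A|(|A|+1)/2, i.e. 13 ≤ |A + A| ≤ 28.
Lower bound 2|A|-1 is attained iff A is an arithmetic progression.
Enumerate sums a + a' for a ≤ a' (symmetric, so this suffices):
a = -5: -5+-5=-10, -5+-2=-7, -5+2=-3, -5+3=-2, -5+6=1, -5+7=2, -5+12=7
a = -2: -2+-2=-4, -2+2=0, -2+3=1, -2+6=4, -2+7=5, -2+12=10
a = 2: 2+2=4, 2+3=5, 2+6=8, 2+7=9, 2+12=14
a = 3: 3+3=6, 3+6=9, 3+7=10, 3+12=15
a = 6: 6+6=12, 6+7=13, 6+12=18
a = 7: 7+7=14, 7+12=19
a = 12: 12+12=24
Distinct sums: {-10, -7, -4, -3, -2, 0, 1, 2, 4, 5, 6, 7, 8, 9, 10, 12, 13, 14, 15, 18, 19, 24}
|A + A| = 22

|A + A| = 22


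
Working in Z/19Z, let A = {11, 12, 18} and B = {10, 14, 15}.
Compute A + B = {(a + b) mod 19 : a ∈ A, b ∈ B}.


Work in Z/19Z: reduce every sum a + b modulo 19.
Enumerate all 9 pairs:
a = 11: 11+10=2, 11+14=6, 11+15=7
a = 12: 12+10=3, 12+14=7, 12+15=8
a = 18: 18+10=9, 18+14=13, 18+15=14
Distinct residues collected: {2, 3, 6, 7, 8, 9, 13, 14}
|A + B| = 8 (out of 19 total residues).

A + B = {2, 3, 6, 7, 8, 9, 13, 14}


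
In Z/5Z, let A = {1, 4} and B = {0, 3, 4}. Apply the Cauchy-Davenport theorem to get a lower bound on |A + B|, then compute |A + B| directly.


Cauchy-Davenport: |A + B| ≥ min(p, |A| + |B| - 1) for A, B nonempty in Z/pZ.
|A| = 2, |B| = 3, p = 5.
CD lower bound = min(5, 2 + 3 - 1) = min(5, 4) = 4.
Compute A + B mod 5 directly:
a = 1: 1+0=1, 1+3=4, 1+4=0
a = 4: 4+0=4, 4+3=2, 4+4=3
A + B = {0, 1, 2, 3, 4}, so |A + B| = 5.
Verify: 5 ≥ 4? Yes ✓.

CD lower bound = 4, actual |A + B| = 5.


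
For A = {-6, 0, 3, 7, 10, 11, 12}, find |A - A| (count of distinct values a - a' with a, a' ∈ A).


A - A = {a - a' : a, a' ∈ A}; |A| = 7.
Bounds: 2|A|-1 ≤ |A - A| ≤ |A|² - |A| + 1, i.e. 13 ≤ |A - A| ≤ 43.
Note: 0 ∈ A - A always (from a - a). The set is symmetric: if d ∈ A - A then -d ∈ A - A.
Enumerate nonzero differences d = a - a' with a > a' (then include -d):
Positive differences: {1, 2, 3, 4, 5, 6, 7, 8, 9, 10, 11, 12, 13, 16, 17, 18}
Full difference set: {0} ∪ (positive diffs) ∪ (negative diffs).
|A - A| = 1 + 2·16 = 33 (matches direct enumeration: 33).

|A - A| = 33


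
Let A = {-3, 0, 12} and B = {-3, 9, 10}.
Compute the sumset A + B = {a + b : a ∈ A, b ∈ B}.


A + B = {a + b : a ∈ A, b ∈ B}.
Enumerate all |A|·|B| = 3·3 = 9 pairs (a, b) and collect distinct sums.
a = -3: -3+-3=-6, -3+9=6, -3+10=7
a = 0: 0+-3=-3, 0+9=9, 0+10=10
a = 12: 12+-3=9, 12+9=21, 12+10=22
Collecting distinct sums: A + B = {-6, -3, 6, 7, 9, 10, 21, 22}
|A + B| = 8

A + B = {-6, -3, 6, 7, 9, 10, 21, 22}


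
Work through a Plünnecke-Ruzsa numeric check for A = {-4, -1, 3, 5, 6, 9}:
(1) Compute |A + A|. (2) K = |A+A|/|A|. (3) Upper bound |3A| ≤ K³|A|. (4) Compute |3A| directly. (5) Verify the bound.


|A| = 6.
Step 1: Compute A + A by enumerating all 36 pairs.
A + A = {-8, -5, -2, -1, 1, 2, 4, 5, 6, 8, 9, 10, 11, 12, 14, 15, 18}, so |A + A| = 17.
Step 2: Doubling constant K = |A + A|/|A| = 17/6 = 17/6 ≈ 2.8333.
Step 3: Plünnecke-Ruzsa gives |3A| ≤ K³·|A| = (2.8333)³ · 6 ≈ 136.4722.
Step 4: Compute 3A = A + A + A directly by enumerating all triples (a,b,c) ∈ A³; |3A| = 31.
Step 5: Check 31 ≤ 136.4722? Yes ✓.

K = 17/6, Plünnecke-Ruzsa bound K³|A| ≈ 136.4722, |3A| = 31, inequality holds.


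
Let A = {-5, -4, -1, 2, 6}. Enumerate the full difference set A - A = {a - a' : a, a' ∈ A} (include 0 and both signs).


A - A = {a - a' : a, a' ∈ A}.
Compute a - a' for each ordered pair (a, a'):
a = -5: -5--5=0, -5--4=-1, -5--1=-4, -5-2=-7, -5-6=-11
a = -4: -4--5=1, -4--4=0, -4--1=-3, -4-2=-6, -4-6=-10
a = -1: -1--5=4, -1--4=3, -1--1=0, -1-2=-3, -1-6=-7
a = 2: 2--5=7, 2--4=6, 2--1=3, 2-2=0, 2-6=-4
a = 6: 6--5=11, 6--4=10, 6--1=7, 6-2=4, 6-6=0
Collecting distinct values (and noting 0 appears from a-a):
A - A = {-11, -10, -7, -6, -4, -3, -1, 0, 1, 3, 4, 6, 7, 10, 11}
|A - A| = 15

A - A = {-11, -10, -7, -6, -4, -3, -1, 0, 1, 3, 4, 6, 7, 10, 11}


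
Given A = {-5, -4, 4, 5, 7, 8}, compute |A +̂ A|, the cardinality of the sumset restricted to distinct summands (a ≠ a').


Restricted sumset: A +̂ A = {a + a' : a ∈ A, a' ∈ A, a ≠ a'}.
Equivalently, take A + A and drop any sum 2a that is achievable ONLY as a + a for a ∈ A (i.e. sums representable only with equal summands).
Enumerate pairs (a, a') with a < a' (symmetric, so each unordered pair gives one sum; this covers all a ≠ a'):
  -5 + -4 = -9
  -5 + 4 = -1
  -5 + 5 = 0
  -5 + 7 = 2
  -5 + 8 = 3
  -4 + 4 = 0
  -4 + 5 = 1
  -4 + 7 = 3
  -4 + 8 = 4
  4 + 5 = 9
  4 + 7 = 11
  4 + 8 = 12
  5 + 7 = 12
  5 + 8 = 13
  7 + 8 = 15
Collected distinct sums: {-9, -1, 0, 1, 2, 3, 4, 9, 11, 12, 13, 15}
|A +̂ A| = 12
(Reference bound: |A +̂ A| ≥ 2|A| - 3 for |A| ≥ 2, with |A| = 6 giving ≥ 9.)

|A +̂ A| = 12


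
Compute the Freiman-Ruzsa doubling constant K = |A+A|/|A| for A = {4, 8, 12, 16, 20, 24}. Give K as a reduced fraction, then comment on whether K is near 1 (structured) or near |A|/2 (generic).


|A| = 6.
Compute A + A by enumerating all 36 pairs.
A + A = {8, 12, 16, 20, 24, 28, 32, 36, 40, 44, 48}, so |A + A| = 11.
K = |A + A| / |A| = 11/6 (already in lowest terms) ≈ 1.8333.
Reference: AP of size 6 gives K = 11/6 ≈ 1.8333; a fully generic set of size 6 gives K ≈ 3.5000.

|A| = 6, |A + A| = 11, K = 11/6.


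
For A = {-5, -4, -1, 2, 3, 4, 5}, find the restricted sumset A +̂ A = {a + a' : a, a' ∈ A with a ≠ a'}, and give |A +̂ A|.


Restricted sumset: A +̂ A = {a + a' : a ∈ A, a' ∈ A, a ≠ a'}.
Equivalently, take A + A and drop any sum 2a that is achievable ONLY as a + a for a ∈ A (i.e. sums representable only with equal summands).
Enumerate pairs (a, a') with a < a' (symmetric, so each unordered pair gives one sum; this covers all a ≠ a'):
  -5 + -4 = -9
  -5 + -1 = -6
  -5 + 2 = -3
  -5 + 3 = -2
  -5 + 4 = -1
  -5 + 5 = 0
  -4 + -1 = -5
  -4 + 2 = -2
  -4 + 3 = -1
  -4 + 4 = 0
  -4 + 5 = 1
  -1 + 2 = 1
  -1 + 3 = 2
  -1 + 4 = 3
  -1 + 5 = 4
  2 + 3 = 5
  2 + 4 = 6
  2 + 5 = 7
  3 + 4 = 7
  3 + 5 = 8
  4 + 5 = 9
Collected distinct sums: {-9, -6, -5, -3, -2, -1, 0, 1, 2, 3, 4, 5, 6, 7, 8, 9}
|A +̂ A| = 16
(Reference bound: |A +̂ A| ≥ 2|A| - 3 for |A| ≥ 2, with |A| = 7 giving ≥ 11.)

|A +̂ A| = 16
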